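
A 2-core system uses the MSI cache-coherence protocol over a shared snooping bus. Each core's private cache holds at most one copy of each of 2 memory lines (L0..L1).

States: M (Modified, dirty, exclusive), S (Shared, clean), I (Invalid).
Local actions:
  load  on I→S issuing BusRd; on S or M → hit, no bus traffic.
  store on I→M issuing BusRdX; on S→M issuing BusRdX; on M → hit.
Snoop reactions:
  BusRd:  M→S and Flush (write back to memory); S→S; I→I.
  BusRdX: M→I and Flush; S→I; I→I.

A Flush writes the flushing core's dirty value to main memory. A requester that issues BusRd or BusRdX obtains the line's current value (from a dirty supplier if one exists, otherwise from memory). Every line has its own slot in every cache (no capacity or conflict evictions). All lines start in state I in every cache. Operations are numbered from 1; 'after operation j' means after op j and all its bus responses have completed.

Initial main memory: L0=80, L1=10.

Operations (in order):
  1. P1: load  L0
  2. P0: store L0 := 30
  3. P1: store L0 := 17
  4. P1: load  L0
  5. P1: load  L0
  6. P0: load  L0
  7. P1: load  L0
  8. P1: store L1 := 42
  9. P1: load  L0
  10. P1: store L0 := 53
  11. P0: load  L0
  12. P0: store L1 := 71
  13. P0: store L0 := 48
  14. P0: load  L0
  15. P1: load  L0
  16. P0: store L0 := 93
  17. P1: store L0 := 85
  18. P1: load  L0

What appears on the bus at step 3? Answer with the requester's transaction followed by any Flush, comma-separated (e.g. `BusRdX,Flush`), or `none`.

bus = BusRdX,Flush

[1] P1: load  L0 | P0:I, P1:S(80) | bus: BusRd
[2] P0: store L0 := 30 | P0:M(30), P1:I | bus: BusRdX
[3] P1: store L0 := 17 | P0:I, P1:M(17) | bus: BusRdX,Flush
[4] P1: load  L0 | P0:I, P1:M(17) | bus: none
[5] P1: load  L0 | P0:I, P1:M(17) | bus: none
[6] P0: load  L0 | P0:S(17), P1:S(17) | bus: BusRd,Flush
[7] P1: load  L0 | P0:S(17), P1:S(17) | bus: none
[8] P1: store L1 := 42 | P0:I, P1:M(42) | bus: BusRdX
[9] P1: load  L0 | P0:S(17), P1:S(17) | bus: none
[10] P1: store L0 := 53 | P0:I, P1:M(53) | bus: BusRdX
[11] P0: load  L0 | P0:S(53), P1:S(53) | bus: BusRd,Flush
[12] P0: store L1 := 71 | P0:M(71), P1:I | bus: BusRdX,Flush
[13] P0: store L0 := 48 | P0:M(48), P1:I | bus: BusRdX
[14] P0: load  L0 | P0:M(48), P1:I | bus: none
[15] P1: load  L0 | P0:S(48), P1:S(48) | bus: BusRd,Flush
[16] P0: store L0 := 93 | P0:M(93), P1:I | bus: BusRdX
[17] P1: store L0 := 85 | P0:I, P1:M(85) | bus: BusRdX,Flush
[18] P1: load  L0 | P0:I, P1:M(85) | bus: none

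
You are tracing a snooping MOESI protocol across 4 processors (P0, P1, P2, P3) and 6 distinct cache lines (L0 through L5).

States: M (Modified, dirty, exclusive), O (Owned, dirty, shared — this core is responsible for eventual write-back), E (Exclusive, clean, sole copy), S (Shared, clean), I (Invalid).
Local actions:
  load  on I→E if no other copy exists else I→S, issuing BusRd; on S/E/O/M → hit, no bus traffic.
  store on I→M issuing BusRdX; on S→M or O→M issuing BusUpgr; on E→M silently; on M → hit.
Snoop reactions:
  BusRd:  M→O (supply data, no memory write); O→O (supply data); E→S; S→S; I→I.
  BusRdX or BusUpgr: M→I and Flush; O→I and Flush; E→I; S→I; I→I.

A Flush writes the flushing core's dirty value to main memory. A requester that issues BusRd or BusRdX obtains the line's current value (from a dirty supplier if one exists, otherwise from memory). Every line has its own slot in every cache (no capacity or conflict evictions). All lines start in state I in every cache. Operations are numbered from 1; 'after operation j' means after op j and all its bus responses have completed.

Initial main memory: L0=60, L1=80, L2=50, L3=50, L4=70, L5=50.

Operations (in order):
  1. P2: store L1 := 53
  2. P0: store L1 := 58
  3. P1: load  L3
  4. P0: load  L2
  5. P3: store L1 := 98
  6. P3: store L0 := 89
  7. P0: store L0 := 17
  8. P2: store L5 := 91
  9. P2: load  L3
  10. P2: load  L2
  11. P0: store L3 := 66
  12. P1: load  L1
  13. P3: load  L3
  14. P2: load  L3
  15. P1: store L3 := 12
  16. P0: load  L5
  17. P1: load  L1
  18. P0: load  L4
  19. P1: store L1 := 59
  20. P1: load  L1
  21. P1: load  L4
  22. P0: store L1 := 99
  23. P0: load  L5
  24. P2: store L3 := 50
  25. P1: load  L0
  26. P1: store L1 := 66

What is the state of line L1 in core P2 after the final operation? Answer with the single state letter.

step 1: P2: store L1 := 53  ⟶  IIMI  (L1)  txn=BusRdX  M[L1]=80
step 2: P0: store L1 := 58  ⟶  MIII  (L1)  txn=BusRdX+Flush  M[L1]=53
step 3: P1: load  L3  ⟶  IEII  (L3)  txn=BusRd  M[L3]=50
step 4: P0: load  L2  ⟶  EIII  (L2)  txn=BusRd  M[L2]=50
step 5: P3: store L1 := 98  ⟶  IIIM  (L1)  txn=BusRdX+Flush  M[L1]=58
step 6: P3: store L0 := 89  ⟶  IIIM  (L0)  txn=BusRdX  M[L0]=60
step 7: P0: store L0 := 17  ⟶  MIII  (L0)  txn=BusRdX+Flush  M[L0]=89
step 8: P2: store L5 := 91  ⟶  IIMI  (L5)  txn=BusRdX  M[L5]=50
step 9: P2: load  L3  ⟶  ISSI  (L3)  txn=BusRd  M[L3]=50
step 10: P2: load  L2  ⟶  SISI  (L2)  txn=BusRd  M[L2]=50
step 11: P0: store L3 := 66  ⟶  MIII  (L3)  txn=BusRdX  M[L3]=50
step 12: P1: load  L1  ⟶  ISIO  (L1)  txn=BusRd  M[L1]=58
step 13: P3: load  L3  ⟶  OIIS  (L3)  txn=BusRd  M[L3]=50
step 14: P2: load  L3  ⟶  OISS  (L3)  txn=BusRd  M[L3]=50
step 15: P1: store L3 := 12  ⟶  IMII  (L3)  txn=BusRdX+Flush  M[L3]=66
step 16: P0: load  L5  ⟶  SIOI  (L5)  txn=BusRd  M[L5]=50
step 17: P1: load  L1  ⟶  ISIO  (L1)  txn=∅  M[L1]=58
step 18: P0: load  L4  ⟶  EIII  (L4)  txn=BusRd  M[L4]=70
step 19: P1: store L1 := 59  ⟶  IMII  (L1)  txn=BusUpgr+Flush  M[L1]=98
step 20: P1: load  L1  ⟶  IMII  (L1)  txn=∅  M[L1]=98
step 21: P1: load  L4  ⟶  SSII  (L4)  txn=BusRd  M[L4]=70
step 22: P0: store L1 := 99  ⟶  MIII  (L1)  txn=BusRdX+Flush  M[L1]=59
step 23: P0: load  L5  ⟶  SIOI  (L5)  txn=∅  M[L5]=50
step 24: P2: store L3 := 50  ⟶  IIMI  (L3)  txn=BusRdX+Flush  M[L3]=12
step 25: P1: load  L0  ⟶  OSII  (L0)  txn=BusRd  M[L0]=89
step 26: P1: store L1 := 66  ⟶  IMII  (L1)  txn=BusRdX+Flush  M[L1]=99

state = I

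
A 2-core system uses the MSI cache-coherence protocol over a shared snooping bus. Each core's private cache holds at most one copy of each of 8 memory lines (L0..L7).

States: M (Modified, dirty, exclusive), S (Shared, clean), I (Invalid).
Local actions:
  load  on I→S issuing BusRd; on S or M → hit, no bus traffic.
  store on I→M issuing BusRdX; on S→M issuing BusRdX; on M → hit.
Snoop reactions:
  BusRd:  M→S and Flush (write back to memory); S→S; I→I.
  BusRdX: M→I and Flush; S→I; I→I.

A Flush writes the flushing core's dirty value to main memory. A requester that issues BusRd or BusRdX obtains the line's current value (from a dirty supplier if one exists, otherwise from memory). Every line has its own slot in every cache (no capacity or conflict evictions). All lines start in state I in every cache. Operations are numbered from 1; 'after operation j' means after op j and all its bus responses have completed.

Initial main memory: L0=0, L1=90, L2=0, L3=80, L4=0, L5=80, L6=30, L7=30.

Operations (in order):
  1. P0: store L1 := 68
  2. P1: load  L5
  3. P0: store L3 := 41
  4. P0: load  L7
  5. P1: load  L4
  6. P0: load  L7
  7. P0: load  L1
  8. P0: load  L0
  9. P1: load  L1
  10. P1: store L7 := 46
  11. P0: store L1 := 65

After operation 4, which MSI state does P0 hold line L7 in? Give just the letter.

1. P0: store L1 := 68  bus=[BusRdX]  L1: P0=M P1=I  mem[L1]=90
2. P1: load  L5  bus=[BusRd]  L5: P0=I P1=S  mem[L5]=80
3. P0: store L3 := 41  bus=[BusRdX]  L3: P0=M P1=I  mem[L3]=80
4. P0: load  L7  bus=[BusRd]  L7: P0=S P1=I  mem[L7]=30
5. P1: load  L4  bus=[BusRd]  L4: P0=I P1=S  mem[L4]=0
6. P0: load  L7  bus=[-]  L7: P0=S P1=I  mem[L7]=30
7. P0: load  L1  bus=[-]  L1: P0=M P1=I  mem[L1]=90
8. P0: load  L0  bus=[BusRd]  L0: P0=S P1=I  mem[L0]=0
9. P1: load  L1  bus=[BusRd,Flush]  L1: P0=S P1=S  mem[L1]=68
10. P1: store L7 := 46  bus=[BusRdX]  L7: P0=I P1=M  mem[L7]=30
11. P0: store L1 := 65  bus=[BusRdX]  L1: P0=M P1=I  mem[L1]=68

state = S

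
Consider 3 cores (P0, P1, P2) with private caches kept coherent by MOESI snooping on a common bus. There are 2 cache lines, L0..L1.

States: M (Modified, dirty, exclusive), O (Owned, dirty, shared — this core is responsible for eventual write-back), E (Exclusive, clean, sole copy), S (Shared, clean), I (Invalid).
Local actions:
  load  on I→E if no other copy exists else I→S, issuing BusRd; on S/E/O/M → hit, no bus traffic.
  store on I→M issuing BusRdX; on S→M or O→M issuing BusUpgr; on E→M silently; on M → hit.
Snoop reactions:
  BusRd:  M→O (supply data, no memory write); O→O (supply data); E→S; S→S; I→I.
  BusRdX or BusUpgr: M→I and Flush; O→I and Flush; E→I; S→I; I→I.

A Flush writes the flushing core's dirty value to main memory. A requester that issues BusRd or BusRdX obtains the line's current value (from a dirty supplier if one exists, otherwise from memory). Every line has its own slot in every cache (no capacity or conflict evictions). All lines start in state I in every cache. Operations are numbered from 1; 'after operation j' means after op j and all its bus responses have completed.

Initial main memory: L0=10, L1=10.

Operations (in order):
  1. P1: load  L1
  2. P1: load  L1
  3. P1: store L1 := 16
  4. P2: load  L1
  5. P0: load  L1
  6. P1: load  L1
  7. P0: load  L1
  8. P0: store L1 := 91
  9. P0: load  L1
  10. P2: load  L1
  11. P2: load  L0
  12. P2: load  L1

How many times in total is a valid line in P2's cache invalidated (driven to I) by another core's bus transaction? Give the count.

invalidations = 1

[1] P1: load  L1 | P0:I, P1:E(10), P2:I | bus: BusRd
[2] P1: load  L1 | P0:I, P1:E(10), P2:I | bus: none
[3] P1: store L1 := 16 | P0:I, P1:M(16), P2:I | bus: none
[4] P2: load  L1 | P0:I, P1:O(16), P2:S(16) | bus: BusRd
[5] P0: load  L1 | P0:S(16), P1:O(16), P2:S(16) | bus: BusRd
[6] P1: load  L1 | P0:S(16), P1:O(16), P2:S(16) | bus: none
[7] P0: load  L1 | P0:S(16), P1:O(16), P2:S(16) | bus: none
[8] P0: store L1 := 91 | P0:M(91), P1:I, P2:I | bus: BusUpgr,Flush
[9] P0: load  L1 | P0:M(91), P1:I, P2:I | bus: none
[10] P2: load  L1 | P0:O(91), P1:I, P2:S(91) | bus: BusRd
[11] P2: load  L0 | P0:I, P1:I, P2:E(10) | bus: BusRd
[12] P2: load  L1 | P0:O(91), P1:I, P2:S(91) | bus: none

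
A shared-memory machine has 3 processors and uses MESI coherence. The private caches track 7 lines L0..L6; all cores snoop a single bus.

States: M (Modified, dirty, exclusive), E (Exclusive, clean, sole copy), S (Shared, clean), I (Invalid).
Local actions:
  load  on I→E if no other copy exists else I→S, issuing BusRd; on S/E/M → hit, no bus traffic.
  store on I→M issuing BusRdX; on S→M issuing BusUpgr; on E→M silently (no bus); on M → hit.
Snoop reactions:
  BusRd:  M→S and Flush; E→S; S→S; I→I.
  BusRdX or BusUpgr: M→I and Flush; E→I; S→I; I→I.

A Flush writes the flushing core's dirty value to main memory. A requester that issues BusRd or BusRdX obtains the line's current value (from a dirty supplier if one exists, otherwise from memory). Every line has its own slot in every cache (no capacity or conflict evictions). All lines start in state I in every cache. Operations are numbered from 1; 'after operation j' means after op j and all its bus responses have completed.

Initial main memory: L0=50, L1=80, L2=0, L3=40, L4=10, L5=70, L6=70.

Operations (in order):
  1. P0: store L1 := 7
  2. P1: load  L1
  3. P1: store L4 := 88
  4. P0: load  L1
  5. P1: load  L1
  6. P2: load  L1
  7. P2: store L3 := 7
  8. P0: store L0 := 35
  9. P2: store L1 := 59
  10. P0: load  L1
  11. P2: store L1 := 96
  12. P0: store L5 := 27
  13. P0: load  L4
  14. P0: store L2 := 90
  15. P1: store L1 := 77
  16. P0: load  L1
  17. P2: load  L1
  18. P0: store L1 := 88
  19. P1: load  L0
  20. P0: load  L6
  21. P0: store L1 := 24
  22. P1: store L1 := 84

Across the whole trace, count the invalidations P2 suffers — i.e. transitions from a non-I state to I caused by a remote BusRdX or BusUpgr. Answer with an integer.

step 1: P0: store L1 := 7  ⟶  MII  (L1)  txn=BusRdX  M[L1]=80
step 2: P1: load  L1  ⟶  SSI  (L1)  txn=BusRd+Flush  M[L1]=7
step 3: P1: store L4 := 88  ⟶  IMI  (L4)  txn=BusRdX  M[L4]=10
step 4: P0: load  L1  ⟶  SSI  (L1)  txn=∅  M[L1]=7
step 5: P1: load  L1  ⟶  SSI  (L1)  txn=∅  M[L1]=7
step 6: P2: load  L1  ⟶  SSS  (L1)  txn=BusRd  M[L1]=7
step 7: P2: store L3 := 7  ⟶  IIM  (L3)  txn=BusRdX  M[L3]=40
step 8: P0: store L0 := 35  ⟶  MII  (L0)  txn=BusRdX  M[L0]=50
step 9: P2: store L1 := 59  ⟶  IIM  (L1)  txn=BusUpgr  M[L1]=7
step 10: P0: load  L1  ⟶  SIS  (L1)  txn=BusRd+Flush  M[L1]=59
step 11: P2: store L1 := 96  ⟶  IIM  (L1)  txn=BusUpgr  M[L1]=59
step 12: P0: store L5 := 27  ⟶  MII  (L5)  txn=BusRdX  M[L5]=70
step 13: P0: load  L4  ⟶  SSI  (L4)  txn=BusRd+Flush  M[L4]=88
step 14: P0: store L2 := 90  ⟶  MII  (L2)  txn=BusRdX  M[L2]=0
step 15: P1: store L1 := 77  ⟶  IMI  (L1)  txn=BusRdX+Flush  M[L1]=96
step 16: P0: load  L1  ⟶  SSI  (L1)  txn=BusRd+Flush  M[L1]=77
step 17: P2: load  L1  ⟶  SSS  (L1)  txn=BusRd  M[L1]=77
step 18: P0: store L1 := 88  ⟶  MII  (L1)  txn=BusUpgr  M[L1]=77
step 19: P1: load  L0  ⟶  SSI  (L0)  txn=BusRd+Flush  M[L0]=35
step 20: P0: load  L6  ⟶  EII  (L6)  txn=BusRd  M[L6]=70
step 21: P0: store L1 := 24  ⟶  MII  (L1)  txn=∅  M[L1]=77
step 22: P1: store L1 := 84  ⟶  IMI  (L1)  txn=BusRdX+Flush  M[L1]=24

invalidations = 2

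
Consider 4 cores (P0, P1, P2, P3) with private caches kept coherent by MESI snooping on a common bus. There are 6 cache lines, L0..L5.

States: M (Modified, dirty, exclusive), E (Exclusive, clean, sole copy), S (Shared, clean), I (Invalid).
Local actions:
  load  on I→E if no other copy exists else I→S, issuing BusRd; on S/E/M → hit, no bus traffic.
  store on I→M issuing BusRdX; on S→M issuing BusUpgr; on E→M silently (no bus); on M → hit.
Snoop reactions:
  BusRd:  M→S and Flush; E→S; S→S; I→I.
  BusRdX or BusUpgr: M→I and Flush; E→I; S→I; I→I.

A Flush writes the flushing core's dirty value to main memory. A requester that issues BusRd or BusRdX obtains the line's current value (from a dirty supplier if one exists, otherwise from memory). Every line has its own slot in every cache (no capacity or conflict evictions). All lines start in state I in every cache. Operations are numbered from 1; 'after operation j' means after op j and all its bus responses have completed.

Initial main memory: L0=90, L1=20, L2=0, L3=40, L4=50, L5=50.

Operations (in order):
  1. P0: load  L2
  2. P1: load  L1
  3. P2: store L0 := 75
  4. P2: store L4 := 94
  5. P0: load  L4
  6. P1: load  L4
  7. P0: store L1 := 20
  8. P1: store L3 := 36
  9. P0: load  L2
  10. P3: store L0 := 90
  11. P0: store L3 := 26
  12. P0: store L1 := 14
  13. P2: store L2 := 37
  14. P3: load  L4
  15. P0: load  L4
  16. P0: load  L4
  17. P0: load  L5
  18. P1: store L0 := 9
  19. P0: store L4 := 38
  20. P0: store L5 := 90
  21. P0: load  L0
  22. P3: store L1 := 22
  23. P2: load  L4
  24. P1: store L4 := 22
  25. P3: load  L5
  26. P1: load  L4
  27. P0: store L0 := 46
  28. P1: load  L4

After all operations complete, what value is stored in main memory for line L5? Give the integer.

memory[L5] = 90

[1] P0: load  L2 | P0:E(0), P1:I, P2:I, P3:I | bus: BusRd
[2] P1: load  L1 | P0:I, P1:E(20), P2:I, P3:I | bus: BusRd
[3] P2: store L0 := 75 | P0:I, P1:I, P2:M(75), P3:I | bus: BusRdX
[4] P2: store L4 := 94 | P0:I, P1:I, P2:M(94), P3:I | bus: BusRdX
[5] P0: load  L4 | P0:S(94), P1:I, P2:S(94), P3:I | bus: BusRd,Flush
[6] P1: load  L4 | P0:S(94), P1:S(94), P2:S(94), P3:I | bus: BusRd
[7] P0: store L1 := 20 | P0:M(20), P1:I, P2:I, P3:I | bus: BusRdX
[8] P1: store L3 := 36 | P0:I, P1:M(36), P2:I, P3:I | bus: BusRdX
[9] P0: load  L2 | P0:E(0), P1:I, P2:I, P3:I | bus: none
[10] P3: store L0 := 90 | P0:I, P1:I, P2:I, P3:M(90) | bus: BusRdX,Flush
[11] P0: store L3 := 26 | P0:M(26), P1:I, P2:I, P3:I | bus: BusRdX,Flush
[12] P0: store L1 := 14 | P0:M(14), P1:I, P2:I, P3:I | bus: none
[13] P2: store L2 := 37 | P0:I, P1:I, P2:M(37), P3:I | bus: BusRdX
[14] P3: load  L4 | P0:S(94), P1:S(94), P2:S(94), P3:S(94) | bus: BusRd
[15] P0: load  L4 | P0:S(94), P1:S(94), P2:S(94), P3:S(94) | bus: none
[16] P0: load  L4 | P0:S(94), P1:S(94), P2:S(94), P3:S(94) | bus: none
[17] P0: load  L5 | P0:E(50), P1:I, P2:I, P3:I | bus: BusRd
[18] P1: store L0 := 9 | P0:I, P1:M(9), P2:I, P3:I | bus: BusRdX,Flush
[19] P0: store L4 := 38 | P0:M(38), P1:I, P2:I, P3:I | bus: BusUpgr
[20] P0: store L5 := 90 | P0:M(90), P1:I, P2:I, P3:I | bus: none
[21] P0: load  L0 | P0:S(9), P1:S(9), P2:I, P3:I | bus: BusRd,Flush
[22] P3: store L1 := 22 | P0:I, P1:I, P2:I, P3:M(22) | bus: BusRdX,Flush
[23] P2: load  L4 | P0:S(38), P1:I, P2:S(38), P3:I | bus: BusRd,Flush
[24] P1: store L4 := 22 | P0:I, P1:M(22), P2:I, P3:I | bus: BusRdX
[25] P3: load  L5 | P0:S(90), P1:I, P2:I, P3:S(90) | bus: BusRd,Flush
[26] P1: load  L4 | P0:I, P1:M(22), P2:I, P3:I | bus: none
[27] P0: store L0 := 46 | P0:M(46), P1:I, P2:I, P3:I | bus: BusUpgr
[28] P1: load  L4 | P0:I, P1:M(22), P2:I, P3:I | bus: none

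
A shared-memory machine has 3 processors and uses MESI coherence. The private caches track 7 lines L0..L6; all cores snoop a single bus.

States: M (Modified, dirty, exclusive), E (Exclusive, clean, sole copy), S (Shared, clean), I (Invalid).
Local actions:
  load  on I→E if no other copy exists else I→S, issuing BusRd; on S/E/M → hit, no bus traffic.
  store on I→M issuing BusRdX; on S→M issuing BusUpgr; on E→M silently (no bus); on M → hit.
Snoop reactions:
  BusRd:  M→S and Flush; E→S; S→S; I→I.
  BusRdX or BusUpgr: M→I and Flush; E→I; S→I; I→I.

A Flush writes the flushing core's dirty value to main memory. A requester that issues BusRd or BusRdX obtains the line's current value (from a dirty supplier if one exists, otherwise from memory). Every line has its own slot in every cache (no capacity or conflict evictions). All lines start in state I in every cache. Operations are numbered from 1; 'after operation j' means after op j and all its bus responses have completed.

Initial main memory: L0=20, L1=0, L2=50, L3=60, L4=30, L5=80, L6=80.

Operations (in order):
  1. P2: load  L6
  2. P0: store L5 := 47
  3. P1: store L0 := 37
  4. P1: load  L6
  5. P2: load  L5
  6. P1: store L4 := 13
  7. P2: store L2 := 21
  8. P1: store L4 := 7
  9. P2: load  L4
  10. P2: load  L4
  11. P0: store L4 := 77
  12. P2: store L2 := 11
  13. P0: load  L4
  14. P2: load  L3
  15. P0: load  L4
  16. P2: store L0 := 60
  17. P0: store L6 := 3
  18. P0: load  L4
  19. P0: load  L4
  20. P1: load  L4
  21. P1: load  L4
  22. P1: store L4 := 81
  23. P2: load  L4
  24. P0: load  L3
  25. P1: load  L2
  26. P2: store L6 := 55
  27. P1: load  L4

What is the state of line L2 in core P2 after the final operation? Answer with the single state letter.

1. P2: load  L6  bus=[BusRd]  L6: P0=I P1=I P2=E  mem[L6]=80
2. P0: store L5 := 47  bus=[BusRdX]  L5: P0=M P1=I P2=I  mem[L5]=80
3. P1: store L0 := 37  bus=[BusRdX]  L0: P0=I P1=M P2=I  mem[L0]=20
4. P1: load  L6  bus=[BusRd]  L6: P0=I P1=S P2=S  mem[L6]=80
5. P2: load  L5  bus=[BusRd,Flush]  L5: P0=S P1=I P2=S  mem[L5]=47
6. P1: store L4 := 13  bus=[BusRdX]  L4: P0=I P1=M P2=I  mem[L4]=30
7. P2: store L2 := 21  bus=[BusRdX]  L2: P0=I P1=I P2=M  mem[L2]=50
8. P1: store L4 := 7  bus=[-]  L4: P0=I P1=M P2=I  mem[L4]=30
9. P2: load  L4  bus=[BusRd,Flush]  L4: P0=I P1=S P2=S  mem[L4]=7
10. P2: load  L4  bus=[-]  L4: P0=I P1=S P2=S  mem[L4]=7
11. P0: store L4 := 77  bus=[BusRdX]  L4: P0=M P1=I P2=I  mem[L4]=7
12. P2: store L2 := 11  bus=[-]  L2: P0=I P1=I P2=M  mem[L2]=50
13. P0: load  L4  bus=[-]  L4: P0=M P1=I P2=I  mem[L4]=7
14. P2: load  L3  bus=[BusRd]  L3: P0=I P1=I P2=E  mem[L3]=60
15. P0: load  L4  bus=[-]  L4: P0=M P1=I P2=I  mem[L4]=7
16. P2: store L0 := 60  bus=[BusRdX,Flush]  L0: P0=I P1=I P2=M  mem[L0]=37
17. P0: store L6 := 3  bus=[BusRdX]  L6: P0=M P1=I P2=I  mem[L6]=80
18. P0: load  L4  bus=[-]  L4: P0=M P1=I P2=I  mem[L4]=7
19. P0: load  L4  bus=[-]  L4: P0=M P1=I P2=I  mem[L4]=7
20. P1: load  L4  bus=[BusRd,Flush]  L4: P0=S P1=S P2=I  mem[L4]=77
21. P1: load  L4  bus=[-]  L4: P0=S P1=S P2=I  mem[L4]=77
22. P1: store L4 := 81  bus=[BusUpgr]  L4: P0=I P1=M P2=I  mem[L4]=77
23. P2: load  L4  bus=[BusRd,Flush]  L4: P0=I P1=S P2=S  mem[L4]=81
24. P0: load  L3  bus=[BusRd]  L3: P0=S P1=I P2=S  mem[L3]=60
25. P1: load  L2  bus=[BusRd,Flush]  L2: P0=I P1=S P2=S  mem[L2]=11
26. P2: store L6 := 55  bus=[BusRdX,Flush]  L6: P0=I P1=I P2=M  mem[L6]=3
27. P1: load  L4  bus=[-]  L4: P0=I P1=S P2=S  mem[L4]=81

state = S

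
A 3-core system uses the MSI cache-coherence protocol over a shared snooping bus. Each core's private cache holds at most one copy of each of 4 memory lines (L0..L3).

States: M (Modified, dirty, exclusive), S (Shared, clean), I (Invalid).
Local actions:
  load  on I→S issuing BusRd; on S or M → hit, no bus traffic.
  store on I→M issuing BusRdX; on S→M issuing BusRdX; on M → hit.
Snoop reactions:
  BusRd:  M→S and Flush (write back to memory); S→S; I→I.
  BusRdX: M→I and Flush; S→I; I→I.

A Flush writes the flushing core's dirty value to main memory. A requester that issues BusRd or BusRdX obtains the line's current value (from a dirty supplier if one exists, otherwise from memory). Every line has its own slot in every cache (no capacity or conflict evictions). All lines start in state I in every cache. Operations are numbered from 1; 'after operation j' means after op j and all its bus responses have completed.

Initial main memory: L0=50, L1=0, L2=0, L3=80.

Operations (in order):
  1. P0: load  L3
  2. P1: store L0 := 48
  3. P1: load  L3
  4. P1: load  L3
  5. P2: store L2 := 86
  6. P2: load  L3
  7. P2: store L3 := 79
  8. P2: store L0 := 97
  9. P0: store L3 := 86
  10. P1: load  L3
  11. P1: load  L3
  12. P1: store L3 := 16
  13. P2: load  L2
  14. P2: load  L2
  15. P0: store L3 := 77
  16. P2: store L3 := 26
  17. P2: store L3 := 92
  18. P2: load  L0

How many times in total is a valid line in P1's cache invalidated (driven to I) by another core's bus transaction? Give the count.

invalidations = 3

[1] P0: load  L3 | P0:S(80), P1:I, P2:I | bus: BusRd
[2] P1: store L0 := 48 | P0:I, P1:M(48), P2:I | bus: BusRdX
[3] P1: load  L3 | P0:S(80), P1:S(80), P2:I | bus: BusRd
[4] P1: load  L3 | P0:S(80), P1:S(80), P2:I | bus: none
[5] P2: store L2 := 86 | P0:I, P1:I, P2:M(86) | bus: BusRdX
[6] P2: load  L3 | P0:S(80), P1:S(80), P2:S(80) | bus: BusRd
[7] P2: store L3 := 79 | P0:I, P1:I, P2:M(79) | bus: BusRdX
[8] P2: store L0 := 97 | P0:I, P1:I, P2:M(97) | bus: BusRdX,Flush
[9] P0: store L3 := 86 | P0:M(86), P1:I, P2:I | bus: BusRdX,Flush
[10] P1: load  L3 | P0:S(86), P1:S(86), P2:I | bus: BusRd,Flush
[11] P1: load  L3 | P0:S(86), P1:S(86), P2:I | bus: none
[12] P1: store L3 := 16 | P0:I, P1:M(16), P2:I | bus: BusRdX
[13] P2: load  L2 | P0:I, P1:I, P2:M(86) | bus: none
[14] P2: load  L2 | P0:I, P1:I, P2:M(86) | bus: none
[15] P0: store L3 := 77 | P0:M(77), P1:I, P2:I | bus: BusRdX,Flush
[16] P2: store L3 := 26 | P0:I, P1:I, P2:M(26) | bus: BusRdX,Flush
[17] P2: store L3 := 92 | P0:I, P1:I, P2:M(92) | bus: none
[18] P2: load  L0 | P0:I, P1:I, P2:M(97) | bus: none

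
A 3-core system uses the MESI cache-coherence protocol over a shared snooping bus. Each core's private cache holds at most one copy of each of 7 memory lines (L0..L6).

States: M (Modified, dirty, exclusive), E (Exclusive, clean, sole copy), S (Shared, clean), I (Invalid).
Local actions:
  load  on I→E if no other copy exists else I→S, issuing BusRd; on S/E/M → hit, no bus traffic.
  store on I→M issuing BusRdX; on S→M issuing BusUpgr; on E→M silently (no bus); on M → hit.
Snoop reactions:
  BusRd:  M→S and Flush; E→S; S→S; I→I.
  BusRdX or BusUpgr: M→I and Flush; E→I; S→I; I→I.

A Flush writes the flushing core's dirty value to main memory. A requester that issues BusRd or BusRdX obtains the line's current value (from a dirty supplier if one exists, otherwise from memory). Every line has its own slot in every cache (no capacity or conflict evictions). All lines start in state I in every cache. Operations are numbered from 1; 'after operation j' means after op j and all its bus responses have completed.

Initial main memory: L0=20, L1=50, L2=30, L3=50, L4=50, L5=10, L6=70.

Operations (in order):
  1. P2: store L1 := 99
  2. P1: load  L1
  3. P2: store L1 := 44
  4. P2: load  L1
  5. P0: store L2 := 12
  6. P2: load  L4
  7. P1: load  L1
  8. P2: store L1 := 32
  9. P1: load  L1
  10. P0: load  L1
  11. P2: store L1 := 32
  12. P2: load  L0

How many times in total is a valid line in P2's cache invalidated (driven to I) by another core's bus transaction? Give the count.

invalidations = 0

[1] P2: store L1 := 99 | P0:I, P1:I, P2:M(99) | bus: BusRdX
[2] P1: load  L1 | P0:I, P1:S(99), P2:S(99) | bus: BusRd,Flush
[3] P2: store L1 := 44 | P0:I, P1:I, P2:M(44) | bus: BusUpgr
[4] P2: load  L1 | P0:I, P1:I, P2:M(44) | bus: none
[5] P0: store L2 := 12 | P0:M(12), P1:I, P2:I | bus: BusRdX
[6] P2: load  L4 | P0:I, P1:I, P2:E(50) | bus: BusRd
[7] P1: load  L1 | P0:I, P1:S(44), P2:S(44) | bus: BusRd,Flush
[8] P2: store L1 := 32 | P0:I, P1:I, P2:M(32) | bus: BusUpgr
[9] P1: load  L1 | P0:I, P1:S(32), P2:S(32) | bus: BusRd,Flush
[10] P0: load  L1 | P0:S(32), P1:S(32), P2:S(32) | bus: BusRd
[11] P2: store L1 := 32 | P0:I, P1:I, P2:M(32) | bus: BusUpgr
[12] P2: load  L0 | P0:I, P1:I, P2:E(20) | bus: BusRd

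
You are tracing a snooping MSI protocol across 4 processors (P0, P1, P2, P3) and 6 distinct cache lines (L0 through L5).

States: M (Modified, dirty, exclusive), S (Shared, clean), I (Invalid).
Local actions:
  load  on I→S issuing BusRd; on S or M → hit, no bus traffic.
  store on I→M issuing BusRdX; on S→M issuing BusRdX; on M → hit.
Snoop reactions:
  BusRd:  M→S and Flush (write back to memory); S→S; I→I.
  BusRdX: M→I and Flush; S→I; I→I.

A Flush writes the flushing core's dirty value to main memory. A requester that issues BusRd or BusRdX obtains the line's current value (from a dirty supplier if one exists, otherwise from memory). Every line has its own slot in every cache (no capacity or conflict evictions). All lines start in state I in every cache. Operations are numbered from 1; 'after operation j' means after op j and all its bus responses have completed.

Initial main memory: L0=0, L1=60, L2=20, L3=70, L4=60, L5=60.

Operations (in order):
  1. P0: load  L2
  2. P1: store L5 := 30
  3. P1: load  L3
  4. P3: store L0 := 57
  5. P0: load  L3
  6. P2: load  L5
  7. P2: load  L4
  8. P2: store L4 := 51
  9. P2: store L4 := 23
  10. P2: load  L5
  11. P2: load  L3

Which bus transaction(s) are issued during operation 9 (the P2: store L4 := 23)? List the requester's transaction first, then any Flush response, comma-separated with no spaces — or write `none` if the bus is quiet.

bus = none

1. P0: load  L2  bus=[BusRd]  L2: P0=S P1=I P2=I P3=I  mem[L2]=20
2. P1: store L5 := 30  bus=[BusRdX]  L5: P0=I P1=M P2=I P3=I  mem[L5]=60
3. P1: load  L3  bus=[BusRd]  L3: P0=I P1=S P2=I P3=I  mem[L3]=70
4. P3: store L0 := 57  bus=[BusRdX]  L0: P0=I P1=I P2=I P3=M  mem[L0]=0
5. P0: load  L3  bus=[BusRd]  L3: P0=S P1=S P2=I P3=I  mem[L3]=70
6. P2: load  L5  bus=[BusRd,Flush]  L5: P0=I P1=S P2=S P3=I  mem[L5]=30
7. P2: load  L4  bus=[BusRd]  L4: P0=I P1=I P2=S P3=I  mem[L4]=60
8. P2: store L4 := 51  bus=[BusRdX]  L4: P0=I P1=I P2=M P3=I  mem[L4]=60
9. P2: store L4 := 23  bus=[-]  L4: P0=I P1=I P2=M P3=I  mem[L4]=60
10. P2: load  L5  bus=[-]  L5: P0=I P1=S P2=S P3=I  mem[L5]=30
11. P2: load  L3  bus=[BusRd]  L3: P0=S P1=S P2=S P3=I  mem[L3]=70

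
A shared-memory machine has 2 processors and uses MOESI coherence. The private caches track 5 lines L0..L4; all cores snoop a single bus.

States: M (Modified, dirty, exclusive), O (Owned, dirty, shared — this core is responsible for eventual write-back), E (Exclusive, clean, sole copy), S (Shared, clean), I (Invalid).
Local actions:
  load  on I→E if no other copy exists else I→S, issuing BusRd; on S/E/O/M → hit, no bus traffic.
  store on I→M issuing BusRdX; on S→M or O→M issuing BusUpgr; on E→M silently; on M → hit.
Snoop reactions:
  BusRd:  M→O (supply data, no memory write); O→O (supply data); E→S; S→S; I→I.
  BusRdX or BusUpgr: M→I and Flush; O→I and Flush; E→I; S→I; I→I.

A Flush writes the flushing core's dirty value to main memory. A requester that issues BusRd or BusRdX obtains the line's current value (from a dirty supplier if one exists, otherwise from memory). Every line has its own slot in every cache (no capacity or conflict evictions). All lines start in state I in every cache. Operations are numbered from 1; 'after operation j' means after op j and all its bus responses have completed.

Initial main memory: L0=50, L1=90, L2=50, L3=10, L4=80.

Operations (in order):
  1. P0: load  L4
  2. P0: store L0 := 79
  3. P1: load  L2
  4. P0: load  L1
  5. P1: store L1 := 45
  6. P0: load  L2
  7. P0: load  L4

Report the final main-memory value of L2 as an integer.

1. P0: load  L4  bus=[BusRd]  L4: P0=E P1=I  mem[L4]=80
2. P0: store L0 := 79  bus=[BusRdX]  L0: P0=M P1=I  mem[L0]=50
3. P1: load  L2  bus=[BusRd]  L2: P0=I P1=E  mem[L2]=50
4. P0: load  L1  bus=[BusRd]  L1: P0=E P1=I  mem[L1]=90
5. P1: store L1 := 45  bus=[BusRdX]  L1: P0=I P1=M  mem[L1]=90
6. P0: load  L2  bus=[BusRd]  L2: P0=S P1=S  mem[L2]=50
7. P0: load  L4  bus=[-]  L4: P0=E P1=I  mem[L4]=80

memory[L2] = 50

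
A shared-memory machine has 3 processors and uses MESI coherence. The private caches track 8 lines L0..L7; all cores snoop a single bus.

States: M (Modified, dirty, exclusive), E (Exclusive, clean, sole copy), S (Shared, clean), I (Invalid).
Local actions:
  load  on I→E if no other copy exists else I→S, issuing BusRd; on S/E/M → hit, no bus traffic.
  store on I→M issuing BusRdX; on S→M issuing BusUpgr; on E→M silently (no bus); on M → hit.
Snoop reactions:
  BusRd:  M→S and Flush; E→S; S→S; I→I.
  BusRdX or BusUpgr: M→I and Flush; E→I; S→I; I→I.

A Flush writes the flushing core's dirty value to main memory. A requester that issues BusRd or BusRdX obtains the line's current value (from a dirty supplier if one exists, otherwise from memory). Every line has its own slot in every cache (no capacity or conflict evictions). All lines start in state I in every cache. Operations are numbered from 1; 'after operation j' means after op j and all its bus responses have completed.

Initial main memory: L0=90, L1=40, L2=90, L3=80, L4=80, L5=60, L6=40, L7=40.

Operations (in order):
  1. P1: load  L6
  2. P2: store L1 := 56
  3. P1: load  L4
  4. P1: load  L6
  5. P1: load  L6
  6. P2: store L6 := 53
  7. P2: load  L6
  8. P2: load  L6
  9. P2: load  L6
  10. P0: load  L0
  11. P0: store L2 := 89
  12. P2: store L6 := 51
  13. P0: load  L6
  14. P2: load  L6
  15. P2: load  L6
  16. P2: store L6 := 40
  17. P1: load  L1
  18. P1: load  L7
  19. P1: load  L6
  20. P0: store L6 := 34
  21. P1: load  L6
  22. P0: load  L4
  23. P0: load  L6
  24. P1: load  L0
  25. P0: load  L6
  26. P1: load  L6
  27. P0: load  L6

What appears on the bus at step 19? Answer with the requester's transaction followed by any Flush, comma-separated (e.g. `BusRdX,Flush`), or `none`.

bus = BusRd,Flush

1. P1: load  L6  bus=[BusRd]  L6: P0=I P1=E P2=I  mem[L6]=40
2. P2: store L1 := 56  bus=[BusRdX]  L1: P0=I P1=I P2=M  mem[L1]=40
3. P1: load  L4  bus=[BusRd]  L4: P0=I P1=E P2=I  mem[L4]=80
4. P1: load  L6  bus=[-]  L6: P0=I P1=E P2=I  mem[L6]=40
5. P1: load  L6  bus=[-]  L6: P0=I P1=E P2=I  mem[L6]=40
6. P2: store L6 := 53  bus=[BusRdX]  L6: P0=I P1=I P2=M  mem[L6]=40
7. P2: load  L6  bus=[-]  L6: P0=I P1=I P2=M  mem[L6]=40
8. P2: load  L6  bus=[-]  L6: P0=I P1=I P2=M  mem[L6]=40
9. P2: load  L6  bus=[-]  L6: P0=I P1=I P2=M  mem[L6]=40
10. P0: load  L0  bus=[BusRd]  L0: P0=E P1=I P2=I  mem[L0]=90
11. P0: store L2 := 89  bus=[BusRdX]  L2: P0=M P1=I P2=I  mem[L2]=90
12. P2: store L6 := 51  bus=[-]  L6: P0=I P1=I P2=M  mem[L6]=40
13. P0: load  L6  bus=[BusRd,Flush]  L6: P0=S P1=I P2=S  mem[L6]=51
14. P2: load  L6  bus=[-]  L6: P0=S P1=I P2=S  mem[L6]=51
15. P2: load  L6  bus=[-]  L6: P0=S P1=I P2=S  mem[L6]=51
16. P2: store L6 := 40  bus=[BusUpgr]  L6: P0=I P1=I P2=M  mem[L6]=51
17. P1: load  L1  bus=[BusRd,Flush]  L1: P0=I P1=S P2=S  mem[L1]=56
18. P1: load  L7  bus=[BusRd]  L7: P0=I P1=E P2=I  mem[L7]=40
19. P1: load  L6  bus=[BusRd,Flush]  L6: P0=I P1=S P2=S  mem[L6]=40
20. P0: store L6 := 34  bus=[BusRdX]  L6: P0=M P1=I P2=I  mem[L6]=40
21. P1: load  L6  bus=[BusRd,Flush]  L6: P0=S P1=S P2=I  mem[L6]=34
22. P0: load  L4  bus=[BusRd]  L4: P0=S P1=S P2=I  mem[L4]=80
23. P0: load  L6  bus=[-]  L6: P0=S P1=S P2=I  mem[L6]=34
24. P1: load  L0  bus=[BusRd]  L0: P0=S P1=S P2=I  mem[L0]=90
25. P0: load  L6  bus=[-]  L6: P0=S P1=S P2=I  mem[L6]=34
26. P1: load  L6  bus=[-]  L6: P0=S P1=S P2=I  mem[L6]=34
27. P0: load  L6  bus=[-]  L6: P0=S P1=S P2=I  mem[L6]=34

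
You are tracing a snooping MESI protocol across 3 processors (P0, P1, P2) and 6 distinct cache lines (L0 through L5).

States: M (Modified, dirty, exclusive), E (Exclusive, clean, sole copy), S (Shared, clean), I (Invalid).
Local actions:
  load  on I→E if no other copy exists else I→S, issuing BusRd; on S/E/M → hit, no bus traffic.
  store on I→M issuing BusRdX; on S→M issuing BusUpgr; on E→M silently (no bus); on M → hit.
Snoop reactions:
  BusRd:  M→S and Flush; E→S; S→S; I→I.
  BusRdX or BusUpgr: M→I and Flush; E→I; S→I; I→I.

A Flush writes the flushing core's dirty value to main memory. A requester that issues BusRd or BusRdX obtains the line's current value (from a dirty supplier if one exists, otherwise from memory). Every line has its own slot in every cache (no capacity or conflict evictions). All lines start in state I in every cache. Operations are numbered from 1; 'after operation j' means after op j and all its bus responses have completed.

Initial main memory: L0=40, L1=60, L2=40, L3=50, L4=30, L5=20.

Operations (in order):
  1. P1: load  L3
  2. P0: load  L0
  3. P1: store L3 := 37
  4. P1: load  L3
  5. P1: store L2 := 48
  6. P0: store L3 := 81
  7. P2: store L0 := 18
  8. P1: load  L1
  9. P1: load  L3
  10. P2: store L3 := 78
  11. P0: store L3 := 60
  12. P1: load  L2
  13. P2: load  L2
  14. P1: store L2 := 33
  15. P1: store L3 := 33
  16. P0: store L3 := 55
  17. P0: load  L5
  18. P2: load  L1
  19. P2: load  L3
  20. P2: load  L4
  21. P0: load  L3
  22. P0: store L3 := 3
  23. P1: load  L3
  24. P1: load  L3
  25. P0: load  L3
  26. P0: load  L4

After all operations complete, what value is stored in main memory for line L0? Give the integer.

  op1 P1: load  L3 → I/E/I on L3; bus BusRd; mem=50
  op2 P0: load  L0 → E/I/I on L0; bus BusRd; mem=40
  op3 P1: store L3 := 37 → I/M/I on L3; bus (none); mem=50
  op4 P1: load  L3 → I/M/I on L3; bus (none); mem=50
  op5 P1: store L2 := 48 → I/M/I on L2; bus BusRdX; mem=40
  op6 P0: store L3 := 81 → M/I/I on L3; bus BusRdX Flush; mem=37
  op7 P2: store L0 := 18 → I/I/M on L0; bus BusRdX; mem=40
  op8 P1: load  L1 → I/E/I on L1; bus BusRd; mem=60
  op9 P1: load  L3 → S/S/I on L3; bus BusRd Flush; mem=81
  op10 P2: store L3 := 78 → I/I/M on L3; bus BusRdX; mem=81
  op11 P0: store L3 := 60 → M/I/I on L3; bus BusRdX Flush; mem=78
  op12 P1: load  L2 → I/M/I on L2; bus (none); mem=40
  op13 P2: load  L2 → I/S/S on L2; bus BusRd Flush; mem=48
  op14 P1: store L2 := 33 → I/M/I on L2; bus BusUpgr; mem=48
  op15 P1: store L3 := 33 → I/M/I on L3; bus BusRdX Flush; mem=60
  op16 P0: store L3 := 55 → M/I/I on L3; bus BusRdX Flush; mem=33
  op17 P0: load  L5 → E/I/I on L5; bus BusRd; mem=20
  op18 P2: load  L1 → I/S/S on L1; bus BusRd; mem=60
  op19 P2: load  L3 → S/I/S on L3; bus BusRd Flush; mem=55
  op20 P2: load  L4 → I/I/E on L4; bus BusRd; mem=30
  op21 P0: load  L3 → S/I/S on L3; bus (none); mem=55
  op22 P0: store L3 := 3 → M/I/I on L3; bus BusUpgr; mem=55
  op23 P1: load  L3 → S/S/I on L3; bus BusRd Flush; mem=3
  op24 P1: load  L3 → S/S/I on L3; bus (none); mem=3
  op25 P0: load  L3 → S/S/I on L3; bus (none); mem=3
  op26 P0: load  L4 → S/I/S on L4; bus BusRd; mem=30

memory[L0] = 40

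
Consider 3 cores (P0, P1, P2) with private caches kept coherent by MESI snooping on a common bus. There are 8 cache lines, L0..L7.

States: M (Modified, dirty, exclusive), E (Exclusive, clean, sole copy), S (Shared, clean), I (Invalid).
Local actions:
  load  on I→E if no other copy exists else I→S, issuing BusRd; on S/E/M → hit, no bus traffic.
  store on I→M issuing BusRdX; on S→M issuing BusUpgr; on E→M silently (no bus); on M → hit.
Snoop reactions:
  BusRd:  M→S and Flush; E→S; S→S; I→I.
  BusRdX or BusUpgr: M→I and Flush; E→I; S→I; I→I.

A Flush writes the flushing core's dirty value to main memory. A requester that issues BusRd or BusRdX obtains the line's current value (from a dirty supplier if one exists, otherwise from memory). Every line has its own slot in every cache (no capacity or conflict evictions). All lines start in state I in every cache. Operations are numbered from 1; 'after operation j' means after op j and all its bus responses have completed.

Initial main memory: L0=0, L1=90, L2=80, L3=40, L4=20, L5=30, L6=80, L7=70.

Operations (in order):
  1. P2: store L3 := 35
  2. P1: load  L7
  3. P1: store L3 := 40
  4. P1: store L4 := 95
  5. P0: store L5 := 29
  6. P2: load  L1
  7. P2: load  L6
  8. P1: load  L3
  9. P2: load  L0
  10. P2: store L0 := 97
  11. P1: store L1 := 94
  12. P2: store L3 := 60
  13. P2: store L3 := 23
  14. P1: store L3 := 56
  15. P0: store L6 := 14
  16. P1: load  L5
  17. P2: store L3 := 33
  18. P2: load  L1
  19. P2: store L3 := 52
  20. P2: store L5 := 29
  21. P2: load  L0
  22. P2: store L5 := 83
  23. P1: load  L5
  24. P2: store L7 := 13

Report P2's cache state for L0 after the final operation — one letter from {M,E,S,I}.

1. P2: store L3 := 35  bus=[BusRdX]  L3: P0=I P1=I P2=M  mem[L3]=40
2. P1: load  L7  bus=[BusRd]  L7: P0=I P1=E P2=I  mem[L7]=70
3. P1: store L3 := 40  bus=[BusRdX,Flush]  L3: P0=I P1=M P2=I  mem[L3]=35
4. P1: store L4 := 95  bus=[BusRdX]  L4: P0=I P1=M P2=I  mem[L4]=20
5. P0: store L5 := 29  bus=[BusRdX]  L5: P0=M P1=I P2=I  mem[L5]=30
6. P2: load  L1  bus=[BusRd]  L1: P0=I P1=I P2=E  mem[L1]=90
7. P2: load  L6  bus=[BusRd]  L6: P0=I P1=I P2=E  mem[L6]=80
8. P1: load  L3  bus=[-]  L3: P0=I P1=M P2=I  mem[L3]=35
9. P2: load  L0  bus=[BusRd]  L0: P0=I P1=I P2=E  mem[L0]=0
10. P2: store L0 := 97  bus=[-]  L0: P0=I P1=I P2=M  mem[L0]=0
11. P1: store L1 := 94  bus=[BusRdX]  L1: P0=I P1=M P2=I  mem[L1]=90
12. P2: store L3 := 60  bus=[BusRdX,Flush]  L3: P0=I P1=I P2=M  mem[L3]=40
13. P2: store L3 := 23  bus=[-]  L3: P0=I P1=I P2=M  mem[L3]=40
14. P1: store L3 := 56  bus=[BusRdX,Flush]  L3: P0=I P1=M P2=I  mem[L3]=23
15. P0: store L6 := 14  bus=[BusRdX]  L6: P0=M P1=I P2=I  mem[L6]=80
16. P1: load  L5  bus=[BusRd,Flush]  L5: P0=S P1=S P2=I  mem[L5]=29
17. P2: store L3 := 33  bus=[BusRdX,Flush]  L3: P0=I P1=I P2=M  mem[L3]=56
18. P2: load  L1  bus=[BusRd,Flush]  L1: P0=I P1=S P2=S  mem[L1]=94
19. P2: store L3 := 52  bus=[-]  L3: P0=I P1=I P2=M  mem[L3]=56
20. P2: store L5 := 29  bus=[BusRdX]  L5: P0=I P1=I P2=M  mem[L5]=29
21. P2: load  L0  bus=[-]  L0: P0=I P1=I P2=M  mem[L0]=0
22. P2: store L5 := 83  bus=[-]  L5: P0=I P1=I P2=M  mem[L5]=29
23. P1: load  L5  bus=[BusRd,Flush]  L5: P0=I P1=S P2=S  mem[L5]=83
24. P2: store L7 := 13  bus=[BusRdX]  L7: P0=I P1=I P2=M  mem[L7]=70

state = M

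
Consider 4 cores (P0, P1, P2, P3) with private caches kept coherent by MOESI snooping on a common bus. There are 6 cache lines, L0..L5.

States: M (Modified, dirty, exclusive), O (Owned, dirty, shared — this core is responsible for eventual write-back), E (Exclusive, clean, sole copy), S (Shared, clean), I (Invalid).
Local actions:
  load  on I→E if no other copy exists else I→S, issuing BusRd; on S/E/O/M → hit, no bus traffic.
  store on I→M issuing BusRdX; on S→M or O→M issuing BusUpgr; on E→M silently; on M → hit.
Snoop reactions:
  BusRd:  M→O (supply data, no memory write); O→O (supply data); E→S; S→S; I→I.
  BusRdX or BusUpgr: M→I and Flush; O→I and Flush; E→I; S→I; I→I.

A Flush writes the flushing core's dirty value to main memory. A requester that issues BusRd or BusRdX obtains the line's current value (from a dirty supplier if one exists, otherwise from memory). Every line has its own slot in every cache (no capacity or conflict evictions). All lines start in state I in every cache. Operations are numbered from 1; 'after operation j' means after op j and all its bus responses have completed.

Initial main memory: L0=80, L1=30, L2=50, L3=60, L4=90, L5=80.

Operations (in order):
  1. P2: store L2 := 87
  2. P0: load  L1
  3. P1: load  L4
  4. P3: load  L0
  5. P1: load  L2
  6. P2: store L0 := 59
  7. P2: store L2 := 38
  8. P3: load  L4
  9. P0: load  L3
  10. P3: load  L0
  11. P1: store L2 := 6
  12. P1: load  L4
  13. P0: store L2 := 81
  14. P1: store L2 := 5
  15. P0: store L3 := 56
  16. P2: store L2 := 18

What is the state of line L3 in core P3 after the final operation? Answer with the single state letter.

state = I

  op1 P2: store L2 := 87 → I/I/M/I on L2; bus BusRdX; mem=50
  op2 P0: load  L1 → E/I/I/I on L1; bus BusRd; mem=30
  op3 P1: load  L4 → I/E/I/I on L4; bus BusRd; mem=90
  op4 P3: load  L0 → I/I/I/E on L0; bus BusRd; mem=80
  op5 P1: load  L2 → I/S/O/I on L2; bus BusRd; mem=50
  op6 P2: store L0 := 59 → I/I/M/I on L0; bus BusRdX; mem=80
  op7 P2: store L2 := 38 → I/I/M/I on L2; bus BusUpgr; mem=50
  op8 P3: load  L4 → I/S/I/S on L4; bus BusRd; mem=90
  op9 P0: load  L3 → E/I/I/I on L3; bus BusRd; mem=60
  op10 P3: load  L0 → I/I/O/S on L0; bus BusRd; mem=80
  op11 P1: store L2 := 6 → I/M/I/I on L2; bus BusRdX Flush; mem=38
  op12 P1: load  L4 → I/S/I/S on L4; bus (none); mem=90
  op13 P0: store L2 := 81 → M/I/I/I on L2; bus BusRdX Flush; mem=6
  op14 P1: store L2 := 5 → I/M/I/I on L2; bus BusRdX Flush; mem=81
  op15 P0: store L3 := 56 → M/I/I/I on L3; bus (none); mem=60
  op16 P2: store L2 := 18 → I/I/M/I on L2; bus BusRdX Flush; mem=5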